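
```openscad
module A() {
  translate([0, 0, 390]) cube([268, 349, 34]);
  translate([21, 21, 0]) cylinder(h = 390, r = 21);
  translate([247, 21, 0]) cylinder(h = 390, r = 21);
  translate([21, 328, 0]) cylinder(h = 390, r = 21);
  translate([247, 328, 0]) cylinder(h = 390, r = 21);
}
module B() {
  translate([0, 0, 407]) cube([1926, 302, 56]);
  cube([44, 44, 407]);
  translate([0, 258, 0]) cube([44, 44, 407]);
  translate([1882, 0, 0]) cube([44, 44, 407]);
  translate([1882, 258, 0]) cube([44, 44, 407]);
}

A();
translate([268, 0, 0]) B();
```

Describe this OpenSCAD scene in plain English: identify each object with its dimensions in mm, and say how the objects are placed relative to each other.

A is a four-legged stool. The seat is 268×349 mm, 34 mm thick, top at z = 424 mm. It stands on four round legs, each 42 mm in diameter, from z = 0 to the seat underside, each leg's axis is inset half a diameter from the nearest pair of seat edges (so the leg's bounding box is flush with the corner).

B is a long wooden bench with a 1926 mm (x) × 302 mm (y) seat, 56 mm thick, its top surface 463 mm above the floor. Four 44 mm square legs at the seat corners, flush with the edges, run from z = 0 to the seat underside.

The bench is against the stool's +x side, with their −y faces flush.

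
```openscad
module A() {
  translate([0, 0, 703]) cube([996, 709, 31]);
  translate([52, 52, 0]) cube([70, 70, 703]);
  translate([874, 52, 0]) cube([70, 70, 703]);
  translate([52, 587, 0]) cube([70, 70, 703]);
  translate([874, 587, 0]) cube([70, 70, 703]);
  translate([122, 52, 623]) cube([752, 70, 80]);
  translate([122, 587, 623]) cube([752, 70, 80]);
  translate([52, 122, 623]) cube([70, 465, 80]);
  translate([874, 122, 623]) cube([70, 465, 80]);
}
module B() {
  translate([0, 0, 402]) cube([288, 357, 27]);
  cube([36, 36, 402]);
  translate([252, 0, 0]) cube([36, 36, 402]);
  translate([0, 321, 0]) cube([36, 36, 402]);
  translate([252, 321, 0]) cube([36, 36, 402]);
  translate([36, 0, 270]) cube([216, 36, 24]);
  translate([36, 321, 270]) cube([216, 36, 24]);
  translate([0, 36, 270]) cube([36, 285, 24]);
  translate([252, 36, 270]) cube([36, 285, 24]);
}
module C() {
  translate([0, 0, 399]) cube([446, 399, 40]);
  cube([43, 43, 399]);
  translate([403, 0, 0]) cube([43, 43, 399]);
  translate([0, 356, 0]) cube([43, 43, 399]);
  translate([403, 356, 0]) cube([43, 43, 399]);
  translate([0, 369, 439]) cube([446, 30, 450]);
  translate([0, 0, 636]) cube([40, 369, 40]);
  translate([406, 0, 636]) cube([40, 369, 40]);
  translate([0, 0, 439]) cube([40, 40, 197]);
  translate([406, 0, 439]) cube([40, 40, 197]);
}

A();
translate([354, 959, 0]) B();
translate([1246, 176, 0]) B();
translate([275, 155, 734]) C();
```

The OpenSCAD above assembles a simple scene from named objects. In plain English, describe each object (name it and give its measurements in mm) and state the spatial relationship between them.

A is a rectangular dining table. The top is 996×709×31 mm with its upper surface at z = 734 mm. It stands on four 70×70 mm square legs, each inset 52 mm from the nearest pair of top edges, running from the floor to the underside of the top. Four apron rails, 70 mm thick and 80 mm tall, run between adjacent legs with their top edges flush with the underside of the top and their outer faces flush with the legs' outer faces.

B is a simple wooden stool: a rectangular seat 288 mm (x) by 357 mm (y), 27 mm thick, top face at z = 429 mm, on four square legs, each 36×36 mm in cross-section. The legs rest on z = 0, each flush with a corner of the seat. Four stretchers, 36 mm wide and 24 mm tall, connect adjacent legs with their undersides at z = 270 mm, each running between the inner faces of the legs it joins and aligned with the legs' outer faces on the other axis.

C is a chair. The seat is a 446×399×40 mm slab with its top at z = 439 mm, on four 43×43 mm corner legs (flush with the seat edges, standing on z = 0). A flat backrest 30 mm thick, 450 mm tall, spans the full seat width and rises from the seat top along its +y edge, rear face flush with the rear of the seat. Two armrests of 40×40 mm section run along each side from the seat's front edge to the front of the backrest, top faces 237 mm above the seat top and outer faces flush with the seat's x-edges; a 40×40 mm post under the front of each armrest stands on the seat at the front corner.

Two stools sit around the table at the +y, +x sides. The chair is on top of the table, centred.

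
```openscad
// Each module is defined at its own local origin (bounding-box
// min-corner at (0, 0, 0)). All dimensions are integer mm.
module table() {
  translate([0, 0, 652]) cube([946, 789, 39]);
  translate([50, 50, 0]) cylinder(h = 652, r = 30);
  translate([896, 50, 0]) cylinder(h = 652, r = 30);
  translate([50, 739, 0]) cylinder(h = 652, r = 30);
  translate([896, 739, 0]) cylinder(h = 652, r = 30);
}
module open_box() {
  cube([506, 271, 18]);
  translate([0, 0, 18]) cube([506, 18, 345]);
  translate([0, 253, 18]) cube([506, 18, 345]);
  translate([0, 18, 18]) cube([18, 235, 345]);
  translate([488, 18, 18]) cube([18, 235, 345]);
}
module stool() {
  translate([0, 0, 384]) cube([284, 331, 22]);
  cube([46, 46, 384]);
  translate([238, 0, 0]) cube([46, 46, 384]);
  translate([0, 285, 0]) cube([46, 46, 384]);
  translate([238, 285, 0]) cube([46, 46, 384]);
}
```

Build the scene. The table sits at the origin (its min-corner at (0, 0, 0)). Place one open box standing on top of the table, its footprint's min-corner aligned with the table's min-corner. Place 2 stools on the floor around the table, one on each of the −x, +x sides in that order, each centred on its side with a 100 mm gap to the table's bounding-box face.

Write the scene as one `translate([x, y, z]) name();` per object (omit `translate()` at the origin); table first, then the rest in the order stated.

table();
translate([0, 0, 691]) open_box();
translate([-384, 229, 0]) stool();
translate([1046, 229, 0]) stool();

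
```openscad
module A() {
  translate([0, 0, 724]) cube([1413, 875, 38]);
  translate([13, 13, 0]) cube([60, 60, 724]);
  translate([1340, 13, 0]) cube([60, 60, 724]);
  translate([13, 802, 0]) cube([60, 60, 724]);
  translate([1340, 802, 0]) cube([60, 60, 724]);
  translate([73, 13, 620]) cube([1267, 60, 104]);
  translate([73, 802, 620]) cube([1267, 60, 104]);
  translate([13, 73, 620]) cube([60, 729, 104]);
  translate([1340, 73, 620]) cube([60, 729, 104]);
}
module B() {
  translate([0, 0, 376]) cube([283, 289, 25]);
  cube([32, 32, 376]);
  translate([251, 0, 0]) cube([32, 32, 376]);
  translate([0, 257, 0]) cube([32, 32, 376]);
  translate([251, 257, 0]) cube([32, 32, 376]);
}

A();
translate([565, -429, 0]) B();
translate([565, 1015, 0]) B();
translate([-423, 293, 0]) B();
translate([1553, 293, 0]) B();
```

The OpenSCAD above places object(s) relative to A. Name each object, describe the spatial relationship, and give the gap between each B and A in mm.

A is a table. B is a stool. Four stools sit around the table at the −y, +y, −x, +x sides. The gap between each stool and the table is 140 mm.

Each stool's nearest face is 140 mm from the table's bounding box.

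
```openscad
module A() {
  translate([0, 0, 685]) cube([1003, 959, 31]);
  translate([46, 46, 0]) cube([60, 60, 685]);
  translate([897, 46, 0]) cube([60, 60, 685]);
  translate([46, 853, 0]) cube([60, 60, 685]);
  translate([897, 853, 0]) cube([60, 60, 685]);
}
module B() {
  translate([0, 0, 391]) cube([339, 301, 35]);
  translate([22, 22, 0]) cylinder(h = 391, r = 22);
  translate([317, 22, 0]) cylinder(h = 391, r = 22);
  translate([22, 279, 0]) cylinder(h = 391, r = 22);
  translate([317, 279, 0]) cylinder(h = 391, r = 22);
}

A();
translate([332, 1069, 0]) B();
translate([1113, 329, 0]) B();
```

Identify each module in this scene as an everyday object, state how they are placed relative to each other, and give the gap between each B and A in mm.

A is a table. B is a stool. Two stools sit around the table at the +y, +x sides. The gap between each stool and the table is 110 mm.

Each stool's nearest face is 110 mm from the table's bounding box.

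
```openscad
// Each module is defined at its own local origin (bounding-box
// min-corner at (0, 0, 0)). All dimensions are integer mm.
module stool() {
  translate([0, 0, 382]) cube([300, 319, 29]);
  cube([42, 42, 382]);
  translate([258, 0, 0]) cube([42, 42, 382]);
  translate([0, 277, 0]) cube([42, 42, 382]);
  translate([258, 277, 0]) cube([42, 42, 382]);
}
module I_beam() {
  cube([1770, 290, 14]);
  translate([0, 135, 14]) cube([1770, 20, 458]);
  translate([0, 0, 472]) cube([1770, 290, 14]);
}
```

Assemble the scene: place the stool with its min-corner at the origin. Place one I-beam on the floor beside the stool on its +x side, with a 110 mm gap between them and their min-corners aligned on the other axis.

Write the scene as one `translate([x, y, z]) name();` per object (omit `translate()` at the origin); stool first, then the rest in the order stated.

stool();
translate([410, 0, 0]) I_beam();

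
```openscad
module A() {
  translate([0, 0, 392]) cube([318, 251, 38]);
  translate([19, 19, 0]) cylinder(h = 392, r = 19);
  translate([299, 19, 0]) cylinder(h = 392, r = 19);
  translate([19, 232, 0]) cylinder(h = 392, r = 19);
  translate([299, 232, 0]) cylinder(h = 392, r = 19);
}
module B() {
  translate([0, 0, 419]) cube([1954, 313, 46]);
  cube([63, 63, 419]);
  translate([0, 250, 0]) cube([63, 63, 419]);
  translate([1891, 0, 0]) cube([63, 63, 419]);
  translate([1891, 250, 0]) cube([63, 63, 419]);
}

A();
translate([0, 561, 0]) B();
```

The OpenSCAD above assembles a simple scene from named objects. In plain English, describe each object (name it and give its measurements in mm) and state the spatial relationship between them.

A is a simple wooden stool: a rectangular seat 318 mm (x) by 251 mm (y), 38 mm thick, top face at z = 430 mm, on four round legs, each 38 mm in diameter. The legs rest on z = 0, each leg's axis is inset half a diameter from the nearest pair of seat edges (so the leg's bounding box is flush with the corner).

B is a long wooden bench with a 1954 mm (x) × 313 mm (y) seat, 46 mm thick, its top surface 465 mm above the floor. Four 63 mm square legs at the seat corners, flush with the edges, run from z = 0 to the seat underside.

The bench is on the floor beside the stool on its +y side.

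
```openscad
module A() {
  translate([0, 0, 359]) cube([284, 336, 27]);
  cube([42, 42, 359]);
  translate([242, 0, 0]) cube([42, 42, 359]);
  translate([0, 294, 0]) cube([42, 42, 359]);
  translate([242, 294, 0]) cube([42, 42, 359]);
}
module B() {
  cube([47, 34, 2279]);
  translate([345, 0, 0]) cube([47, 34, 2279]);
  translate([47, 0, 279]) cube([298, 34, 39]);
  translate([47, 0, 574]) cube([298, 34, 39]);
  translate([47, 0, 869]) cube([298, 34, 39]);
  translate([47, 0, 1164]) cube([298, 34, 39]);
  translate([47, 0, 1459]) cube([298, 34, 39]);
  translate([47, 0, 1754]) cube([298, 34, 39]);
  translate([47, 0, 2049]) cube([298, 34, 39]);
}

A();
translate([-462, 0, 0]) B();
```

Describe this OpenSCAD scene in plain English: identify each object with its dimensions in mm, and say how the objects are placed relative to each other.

A is a four-legged stool. The seat is a 284×336×27 mm slab whose top surface is at z = 386 mm; four square legs, each 42×42 mm in cross-section, run from the floor (z = 0) to the underside of the seat, each flush with a corner of the seat.

B is a wooden ladder with two side rails of 47×34 mm section and 2279 mm height, set 392 mm apart overall. Between them run 7 rectangular rungs (34 mm deep, 39 mm thick), front faces flush with the rails' −y face. The bottom of the first rung is 279 mm above the floor and each subsequent rung is 295 mm higher than the one below.

The ladder is on the floor beside the stool on its −x side.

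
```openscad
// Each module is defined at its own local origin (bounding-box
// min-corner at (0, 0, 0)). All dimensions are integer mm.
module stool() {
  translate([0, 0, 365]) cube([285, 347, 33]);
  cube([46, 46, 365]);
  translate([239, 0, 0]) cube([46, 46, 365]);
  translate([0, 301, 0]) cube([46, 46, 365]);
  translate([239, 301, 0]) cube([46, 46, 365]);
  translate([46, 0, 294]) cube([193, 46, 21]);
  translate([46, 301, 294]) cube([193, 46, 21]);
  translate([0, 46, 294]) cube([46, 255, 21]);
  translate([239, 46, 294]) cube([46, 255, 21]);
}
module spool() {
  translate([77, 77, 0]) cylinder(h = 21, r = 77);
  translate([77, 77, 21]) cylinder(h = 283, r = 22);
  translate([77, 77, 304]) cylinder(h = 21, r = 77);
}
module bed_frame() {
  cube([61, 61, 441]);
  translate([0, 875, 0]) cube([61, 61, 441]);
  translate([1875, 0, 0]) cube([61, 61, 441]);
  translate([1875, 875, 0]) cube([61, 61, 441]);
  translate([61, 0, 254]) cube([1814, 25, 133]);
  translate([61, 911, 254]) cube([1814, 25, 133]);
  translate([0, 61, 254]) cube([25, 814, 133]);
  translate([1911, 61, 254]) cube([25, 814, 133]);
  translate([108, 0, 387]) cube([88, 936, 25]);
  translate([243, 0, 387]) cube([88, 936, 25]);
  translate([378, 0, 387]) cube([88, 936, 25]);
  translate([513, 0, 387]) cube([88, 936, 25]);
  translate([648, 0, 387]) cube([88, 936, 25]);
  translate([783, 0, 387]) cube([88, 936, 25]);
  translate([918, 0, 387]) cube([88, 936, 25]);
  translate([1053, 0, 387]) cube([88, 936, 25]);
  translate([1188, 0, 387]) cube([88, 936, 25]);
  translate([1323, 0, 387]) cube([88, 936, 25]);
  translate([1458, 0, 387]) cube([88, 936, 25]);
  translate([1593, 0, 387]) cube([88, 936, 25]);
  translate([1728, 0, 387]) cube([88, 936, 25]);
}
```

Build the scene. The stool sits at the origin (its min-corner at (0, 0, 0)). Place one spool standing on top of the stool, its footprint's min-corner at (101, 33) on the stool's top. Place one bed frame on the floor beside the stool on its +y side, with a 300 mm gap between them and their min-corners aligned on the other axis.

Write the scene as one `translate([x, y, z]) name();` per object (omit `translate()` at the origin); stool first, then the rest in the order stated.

stool();
translate([101, 33, 398]) spool();
translate([0, 647, 0]) bed_frame();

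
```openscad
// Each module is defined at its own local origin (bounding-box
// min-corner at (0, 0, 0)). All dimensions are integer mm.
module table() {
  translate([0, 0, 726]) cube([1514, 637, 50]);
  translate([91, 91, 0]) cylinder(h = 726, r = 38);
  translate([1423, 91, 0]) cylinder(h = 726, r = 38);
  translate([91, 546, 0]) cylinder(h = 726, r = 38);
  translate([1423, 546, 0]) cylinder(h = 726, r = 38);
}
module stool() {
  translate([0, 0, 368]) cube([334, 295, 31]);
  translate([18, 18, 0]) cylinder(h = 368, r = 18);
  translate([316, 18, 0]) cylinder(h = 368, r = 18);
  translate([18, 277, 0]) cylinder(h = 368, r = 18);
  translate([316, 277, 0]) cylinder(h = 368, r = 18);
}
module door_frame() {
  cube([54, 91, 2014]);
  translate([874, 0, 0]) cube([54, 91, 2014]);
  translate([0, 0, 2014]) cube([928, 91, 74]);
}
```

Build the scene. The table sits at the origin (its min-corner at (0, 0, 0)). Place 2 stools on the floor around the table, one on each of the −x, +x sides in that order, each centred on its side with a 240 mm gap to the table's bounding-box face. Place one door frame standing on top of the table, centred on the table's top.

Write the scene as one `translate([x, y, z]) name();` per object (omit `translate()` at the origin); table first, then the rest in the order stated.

table();
translate([-574, 171, 0]) stool();
translate([1754, 171, 0]) stool();
translate([293, 273, 776]) door_frame();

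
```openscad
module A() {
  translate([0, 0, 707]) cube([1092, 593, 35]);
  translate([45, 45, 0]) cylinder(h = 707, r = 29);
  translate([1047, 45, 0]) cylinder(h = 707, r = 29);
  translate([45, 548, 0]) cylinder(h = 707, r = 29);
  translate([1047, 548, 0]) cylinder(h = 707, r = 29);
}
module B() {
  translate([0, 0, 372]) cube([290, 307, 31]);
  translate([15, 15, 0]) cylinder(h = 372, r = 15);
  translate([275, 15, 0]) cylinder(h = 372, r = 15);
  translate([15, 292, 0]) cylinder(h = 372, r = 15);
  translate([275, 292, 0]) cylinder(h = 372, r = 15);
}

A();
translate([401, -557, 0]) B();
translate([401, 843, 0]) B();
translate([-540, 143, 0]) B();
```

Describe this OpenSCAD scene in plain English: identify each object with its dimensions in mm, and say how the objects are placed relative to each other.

A is a table with a 1092×593 mm rectangular top, 35 mm thick, top surface at z = 742 mm, supported by four round legs of 58 mm diameter, each leg's bounding box inset 16 mm from the nearest pair of top edges, running from the floor.

B is a simple wooden stool: a rectangular seat 290 mm (x) by 307 mm (y), 31 mm thick, top face at z = 403 mm, on four round legs, each 30 mm in diameter. The legs rest on z = 0, each leg's axis is inset half a diameter from the nearest pair of seat edges (so the leg's bounding box is flush with the corner).

Three stools sit around the table at the −y, +y, −x sides.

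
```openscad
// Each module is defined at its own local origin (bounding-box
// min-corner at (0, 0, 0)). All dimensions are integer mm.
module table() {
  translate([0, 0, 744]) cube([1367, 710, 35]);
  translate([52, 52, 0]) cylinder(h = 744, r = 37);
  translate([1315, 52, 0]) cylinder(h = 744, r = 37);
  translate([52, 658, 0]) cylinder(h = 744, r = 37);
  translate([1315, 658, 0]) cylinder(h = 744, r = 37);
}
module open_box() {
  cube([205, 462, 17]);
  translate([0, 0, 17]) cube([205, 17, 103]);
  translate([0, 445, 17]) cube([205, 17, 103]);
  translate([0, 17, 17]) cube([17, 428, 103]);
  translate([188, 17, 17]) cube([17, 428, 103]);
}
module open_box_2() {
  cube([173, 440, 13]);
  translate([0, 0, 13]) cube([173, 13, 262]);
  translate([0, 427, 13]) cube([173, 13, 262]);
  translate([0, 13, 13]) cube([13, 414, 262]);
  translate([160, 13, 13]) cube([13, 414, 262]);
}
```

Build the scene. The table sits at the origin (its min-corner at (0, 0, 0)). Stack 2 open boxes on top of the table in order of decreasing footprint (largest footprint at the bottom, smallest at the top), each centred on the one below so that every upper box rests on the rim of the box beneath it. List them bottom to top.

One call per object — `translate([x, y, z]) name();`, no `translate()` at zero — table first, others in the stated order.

table();
translate([581, 124, 779]) open_box();
translate([597, 135, 899]) open_box_2();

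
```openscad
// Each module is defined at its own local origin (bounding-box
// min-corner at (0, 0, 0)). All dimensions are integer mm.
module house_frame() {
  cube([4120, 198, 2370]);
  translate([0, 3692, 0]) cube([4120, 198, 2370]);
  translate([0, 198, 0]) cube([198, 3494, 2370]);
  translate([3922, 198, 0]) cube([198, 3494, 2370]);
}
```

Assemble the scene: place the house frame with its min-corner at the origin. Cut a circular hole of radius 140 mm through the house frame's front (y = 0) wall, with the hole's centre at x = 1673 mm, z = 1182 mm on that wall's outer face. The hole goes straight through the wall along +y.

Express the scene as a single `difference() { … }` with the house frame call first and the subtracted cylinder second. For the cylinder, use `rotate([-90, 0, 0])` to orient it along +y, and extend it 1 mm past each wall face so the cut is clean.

difference() {
  house_frame();
  translate([1673, -1, 1182]) rotate([-90, 0, 0]) cylinder(h = 200, r = 140);
}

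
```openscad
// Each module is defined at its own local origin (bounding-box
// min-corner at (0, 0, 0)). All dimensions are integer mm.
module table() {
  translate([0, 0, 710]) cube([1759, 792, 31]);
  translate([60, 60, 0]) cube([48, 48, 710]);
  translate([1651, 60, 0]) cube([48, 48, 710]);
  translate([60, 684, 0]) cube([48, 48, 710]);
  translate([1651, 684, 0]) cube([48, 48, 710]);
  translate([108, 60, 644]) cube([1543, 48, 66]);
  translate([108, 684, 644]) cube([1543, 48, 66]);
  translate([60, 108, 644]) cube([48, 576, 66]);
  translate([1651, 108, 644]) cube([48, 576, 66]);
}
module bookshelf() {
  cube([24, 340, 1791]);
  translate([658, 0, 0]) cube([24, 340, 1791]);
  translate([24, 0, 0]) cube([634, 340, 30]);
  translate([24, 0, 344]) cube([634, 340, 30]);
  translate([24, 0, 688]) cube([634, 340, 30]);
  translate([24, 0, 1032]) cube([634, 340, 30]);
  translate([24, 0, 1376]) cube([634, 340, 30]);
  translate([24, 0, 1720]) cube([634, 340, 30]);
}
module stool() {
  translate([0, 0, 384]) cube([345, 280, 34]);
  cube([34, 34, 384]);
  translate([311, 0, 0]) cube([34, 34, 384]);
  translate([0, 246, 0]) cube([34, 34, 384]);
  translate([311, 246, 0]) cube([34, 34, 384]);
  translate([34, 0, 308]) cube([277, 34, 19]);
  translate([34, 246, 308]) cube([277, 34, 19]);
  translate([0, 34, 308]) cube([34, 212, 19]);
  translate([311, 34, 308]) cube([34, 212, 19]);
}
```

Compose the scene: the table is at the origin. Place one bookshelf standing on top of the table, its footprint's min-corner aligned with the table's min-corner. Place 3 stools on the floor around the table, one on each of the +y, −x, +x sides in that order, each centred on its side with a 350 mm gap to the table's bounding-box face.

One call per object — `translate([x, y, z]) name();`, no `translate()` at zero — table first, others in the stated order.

table();
translate([0, 0, 741]) bookshelf();
translate([707, 1142, 0]) stool();
translate([-695, 256, 0]) stool();
translate([2109, 256, 0]) stool();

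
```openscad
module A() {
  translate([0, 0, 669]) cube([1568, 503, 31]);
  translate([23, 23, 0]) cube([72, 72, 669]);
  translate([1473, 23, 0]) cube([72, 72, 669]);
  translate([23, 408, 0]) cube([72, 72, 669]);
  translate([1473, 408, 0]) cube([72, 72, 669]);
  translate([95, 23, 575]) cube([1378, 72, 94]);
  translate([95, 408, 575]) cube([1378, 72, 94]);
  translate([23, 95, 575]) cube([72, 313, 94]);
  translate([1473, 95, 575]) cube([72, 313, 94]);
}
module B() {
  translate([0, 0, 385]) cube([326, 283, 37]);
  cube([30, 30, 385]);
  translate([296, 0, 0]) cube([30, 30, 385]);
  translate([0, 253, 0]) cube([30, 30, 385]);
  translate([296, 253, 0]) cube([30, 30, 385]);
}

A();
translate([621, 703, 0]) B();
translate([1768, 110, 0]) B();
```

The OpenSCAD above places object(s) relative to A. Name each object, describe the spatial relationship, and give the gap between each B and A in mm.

A is a table. B is a stool. Two stools sit around the table at the +y, +x sides. The gap between each stool and the table is 200 mm.

Each stool's nearest face is 200 mm from the table's bounding box.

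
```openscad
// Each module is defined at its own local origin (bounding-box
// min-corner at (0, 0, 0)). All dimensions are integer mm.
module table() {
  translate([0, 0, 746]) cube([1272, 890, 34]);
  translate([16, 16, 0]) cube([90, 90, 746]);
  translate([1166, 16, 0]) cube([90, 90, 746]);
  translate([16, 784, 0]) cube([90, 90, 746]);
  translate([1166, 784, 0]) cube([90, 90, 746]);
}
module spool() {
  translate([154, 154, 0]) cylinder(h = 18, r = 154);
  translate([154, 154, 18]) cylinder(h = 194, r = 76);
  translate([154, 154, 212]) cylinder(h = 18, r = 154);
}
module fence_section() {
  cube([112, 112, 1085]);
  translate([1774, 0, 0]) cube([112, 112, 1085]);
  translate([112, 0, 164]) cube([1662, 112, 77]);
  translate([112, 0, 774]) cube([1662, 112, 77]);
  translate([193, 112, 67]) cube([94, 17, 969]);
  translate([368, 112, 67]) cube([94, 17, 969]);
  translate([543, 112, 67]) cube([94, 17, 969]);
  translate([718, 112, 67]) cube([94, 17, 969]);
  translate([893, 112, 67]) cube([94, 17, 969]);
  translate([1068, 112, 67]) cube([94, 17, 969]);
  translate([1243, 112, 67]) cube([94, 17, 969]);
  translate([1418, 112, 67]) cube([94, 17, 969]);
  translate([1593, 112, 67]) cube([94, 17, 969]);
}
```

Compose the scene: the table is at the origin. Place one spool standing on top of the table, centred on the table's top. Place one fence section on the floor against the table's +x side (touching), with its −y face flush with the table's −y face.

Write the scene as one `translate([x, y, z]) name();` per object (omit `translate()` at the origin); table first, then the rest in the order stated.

table();
translate([482, 291, 780]) spool();
translate([1272, 0, 0]) fence_section();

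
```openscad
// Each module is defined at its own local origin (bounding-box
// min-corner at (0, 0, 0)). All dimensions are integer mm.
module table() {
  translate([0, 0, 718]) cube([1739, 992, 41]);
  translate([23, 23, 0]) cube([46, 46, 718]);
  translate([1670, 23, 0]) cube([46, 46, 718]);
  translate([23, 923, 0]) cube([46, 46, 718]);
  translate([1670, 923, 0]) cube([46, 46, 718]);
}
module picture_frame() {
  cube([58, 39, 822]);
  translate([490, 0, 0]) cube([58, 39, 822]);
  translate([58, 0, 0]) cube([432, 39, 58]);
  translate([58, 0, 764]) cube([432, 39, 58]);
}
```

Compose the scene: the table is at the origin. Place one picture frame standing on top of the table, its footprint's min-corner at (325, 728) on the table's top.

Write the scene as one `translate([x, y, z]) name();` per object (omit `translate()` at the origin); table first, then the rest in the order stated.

table();
translate([325, 728, 759]) picture_frame();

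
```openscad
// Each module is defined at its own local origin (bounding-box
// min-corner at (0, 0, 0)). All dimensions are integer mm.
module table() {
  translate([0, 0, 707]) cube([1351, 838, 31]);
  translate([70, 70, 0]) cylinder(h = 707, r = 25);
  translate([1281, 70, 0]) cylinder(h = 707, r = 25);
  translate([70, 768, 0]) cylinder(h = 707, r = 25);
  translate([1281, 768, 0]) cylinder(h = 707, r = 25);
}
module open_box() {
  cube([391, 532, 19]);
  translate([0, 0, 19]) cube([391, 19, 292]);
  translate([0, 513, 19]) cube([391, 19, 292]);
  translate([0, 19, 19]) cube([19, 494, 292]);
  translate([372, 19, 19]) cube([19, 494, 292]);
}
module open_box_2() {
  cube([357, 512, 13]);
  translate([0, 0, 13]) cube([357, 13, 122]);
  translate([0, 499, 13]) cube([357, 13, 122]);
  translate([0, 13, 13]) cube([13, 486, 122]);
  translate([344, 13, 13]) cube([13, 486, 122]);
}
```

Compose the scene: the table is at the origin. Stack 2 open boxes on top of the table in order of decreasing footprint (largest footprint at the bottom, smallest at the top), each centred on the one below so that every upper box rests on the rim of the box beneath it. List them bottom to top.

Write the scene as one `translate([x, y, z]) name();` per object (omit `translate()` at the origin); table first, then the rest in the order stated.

table();
translate([480, 153, 738]) open_box();
translate([497, 163, 1049]) open_box_2();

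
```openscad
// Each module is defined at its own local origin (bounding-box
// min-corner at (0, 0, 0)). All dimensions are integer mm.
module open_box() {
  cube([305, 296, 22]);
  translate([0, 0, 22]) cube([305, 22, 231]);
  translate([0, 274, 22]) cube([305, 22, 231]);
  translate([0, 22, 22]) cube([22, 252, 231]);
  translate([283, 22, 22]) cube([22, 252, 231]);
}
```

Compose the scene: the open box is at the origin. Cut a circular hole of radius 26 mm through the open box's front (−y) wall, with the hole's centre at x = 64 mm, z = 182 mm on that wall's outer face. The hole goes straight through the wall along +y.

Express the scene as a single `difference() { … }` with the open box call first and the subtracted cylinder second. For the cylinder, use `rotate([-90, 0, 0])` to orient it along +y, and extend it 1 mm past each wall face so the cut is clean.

difference() {
  open_box();
  translate([64, -1, 182]) rotate([-90, 0, 0]) cylinder(h = 24, r = 26);
}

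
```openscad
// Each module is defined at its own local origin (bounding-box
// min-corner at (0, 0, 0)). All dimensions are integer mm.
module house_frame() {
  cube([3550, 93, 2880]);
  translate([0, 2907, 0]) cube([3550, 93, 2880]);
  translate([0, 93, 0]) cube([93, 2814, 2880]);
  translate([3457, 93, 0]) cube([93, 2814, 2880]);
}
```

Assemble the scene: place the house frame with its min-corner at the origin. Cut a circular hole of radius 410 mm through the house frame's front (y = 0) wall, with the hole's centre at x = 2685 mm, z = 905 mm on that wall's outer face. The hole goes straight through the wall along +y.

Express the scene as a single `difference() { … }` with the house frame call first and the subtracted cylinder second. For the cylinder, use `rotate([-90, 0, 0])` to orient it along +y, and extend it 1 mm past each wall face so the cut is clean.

difference() {
  house_frame();
  translate([2685, -1, 905]) rotate([-90, 0, 0]) cylinder(h = 95, r = 410);
}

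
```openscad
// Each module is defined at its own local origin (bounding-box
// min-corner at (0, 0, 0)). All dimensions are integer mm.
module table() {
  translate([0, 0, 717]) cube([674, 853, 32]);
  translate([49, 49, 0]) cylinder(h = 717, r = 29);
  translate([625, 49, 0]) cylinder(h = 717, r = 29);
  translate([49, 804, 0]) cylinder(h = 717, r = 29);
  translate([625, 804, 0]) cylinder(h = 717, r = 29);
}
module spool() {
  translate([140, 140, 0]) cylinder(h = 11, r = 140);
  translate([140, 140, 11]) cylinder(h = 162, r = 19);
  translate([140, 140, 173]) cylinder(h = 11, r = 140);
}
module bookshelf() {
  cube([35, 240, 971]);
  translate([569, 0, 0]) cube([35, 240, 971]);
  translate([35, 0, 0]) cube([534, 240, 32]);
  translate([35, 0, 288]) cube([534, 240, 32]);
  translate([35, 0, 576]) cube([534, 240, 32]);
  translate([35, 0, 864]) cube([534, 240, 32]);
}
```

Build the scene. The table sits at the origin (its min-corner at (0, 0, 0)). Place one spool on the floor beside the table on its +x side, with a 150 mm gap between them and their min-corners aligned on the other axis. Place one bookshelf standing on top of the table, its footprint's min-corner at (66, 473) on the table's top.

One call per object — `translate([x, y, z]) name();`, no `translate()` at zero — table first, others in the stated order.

table();
translate([824, 0, 0]) spool();
translate([66, 473, 749]) bookshelf();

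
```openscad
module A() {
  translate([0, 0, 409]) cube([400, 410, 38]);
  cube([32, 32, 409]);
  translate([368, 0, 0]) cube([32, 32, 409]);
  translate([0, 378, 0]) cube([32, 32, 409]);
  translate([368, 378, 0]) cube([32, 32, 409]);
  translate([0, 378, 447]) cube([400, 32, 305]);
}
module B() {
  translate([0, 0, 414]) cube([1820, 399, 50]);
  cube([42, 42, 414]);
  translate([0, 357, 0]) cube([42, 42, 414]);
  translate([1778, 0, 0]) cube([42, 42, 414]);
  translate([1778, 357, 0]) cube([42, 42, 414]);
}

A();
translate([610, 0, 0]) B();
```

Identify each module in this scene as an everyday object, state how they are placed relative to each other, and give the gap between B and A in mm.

The bench's nearest face is 210 mm from the chair's +x face.

A is a chair. B is a bench. The bench is on the floor beside the chair on its +x side. The gap between the bench and the chair is 210 mm.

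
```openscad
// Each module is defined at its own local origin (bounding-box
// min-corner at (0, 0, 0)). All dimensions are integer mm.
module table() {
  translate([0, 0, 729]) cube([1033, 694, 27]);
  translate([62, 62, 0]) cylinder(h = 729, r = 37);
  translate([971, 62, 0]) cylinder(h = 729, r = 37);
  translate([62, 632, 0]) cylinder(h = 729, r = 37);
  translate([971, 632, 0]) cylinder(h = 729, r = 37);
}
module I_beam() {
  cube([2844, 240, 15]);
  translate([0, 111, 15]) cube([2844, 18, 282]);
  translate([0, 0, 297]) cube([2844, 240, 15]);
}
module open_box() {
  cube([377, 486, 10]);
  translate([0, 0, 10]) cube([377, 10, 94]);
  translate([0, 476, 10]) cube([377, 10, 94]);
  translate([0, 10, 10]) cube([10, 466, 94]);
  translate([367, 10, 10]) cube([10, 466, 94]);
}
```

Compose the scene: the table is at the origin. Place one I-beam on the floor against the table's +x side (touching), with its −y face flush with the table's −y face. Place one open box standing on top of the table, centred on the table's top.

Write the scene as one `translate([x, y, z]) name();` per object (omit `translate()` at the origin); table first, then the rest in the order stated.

table();
translate([1033, 0, 0]) I_beam();
translate([328, 104, 756]) open_box();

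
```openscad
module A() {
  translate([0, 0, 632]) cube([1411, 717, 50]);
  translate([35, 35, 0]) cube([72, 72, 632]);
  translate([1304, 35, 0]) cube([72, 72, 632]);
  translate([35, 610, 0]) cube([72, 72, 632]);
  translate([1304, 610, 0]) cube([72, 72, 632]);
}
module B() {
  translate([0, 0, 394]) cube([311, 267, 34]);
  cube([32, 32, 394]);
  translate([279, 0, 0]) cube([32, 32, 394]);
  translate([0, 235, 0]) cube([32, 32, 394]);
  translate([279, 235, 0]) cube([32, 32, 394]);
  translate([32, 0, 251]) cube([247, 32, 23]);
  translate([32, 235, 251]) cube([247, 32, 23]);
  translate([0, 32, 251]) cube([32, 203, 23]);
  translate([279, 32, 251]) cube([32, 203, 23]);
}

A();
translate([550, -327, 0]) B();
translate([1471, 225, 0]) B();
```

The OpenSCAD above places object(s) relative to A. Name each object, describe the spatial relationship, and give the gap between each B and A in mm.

Each stool's nearest face is 60 mm from the table's bounding box.

A is a table. B is a stool. Two stools sit around the table at the −y, +x sides. The gap between each stool and the table is 60 mm.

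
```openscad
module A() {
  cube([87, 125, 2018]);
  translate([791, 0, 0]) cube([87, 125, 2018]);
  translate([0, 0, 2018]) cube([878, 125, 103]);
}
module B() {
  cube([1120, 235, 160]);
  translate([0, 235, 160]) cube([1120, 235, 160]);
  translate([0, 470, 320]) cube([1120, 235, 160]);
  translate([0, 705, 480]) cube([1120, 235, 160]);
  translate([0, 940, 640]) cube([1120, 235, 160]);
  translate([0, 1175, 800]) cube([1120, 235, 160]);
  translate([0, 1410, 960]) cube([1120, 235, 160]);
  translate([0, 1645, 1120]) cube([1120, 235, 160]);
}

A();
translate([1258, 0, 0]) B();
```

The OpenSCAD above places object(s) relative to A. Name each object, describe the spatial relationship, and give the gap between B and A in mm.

The staircase's nearest face is 380 mm from the door frame's +x face.

A is a door frame. B is a staircase. The staircase is on the floor beside the door frame on its +x side. The gap between the staircase and the door frame is 380 mm.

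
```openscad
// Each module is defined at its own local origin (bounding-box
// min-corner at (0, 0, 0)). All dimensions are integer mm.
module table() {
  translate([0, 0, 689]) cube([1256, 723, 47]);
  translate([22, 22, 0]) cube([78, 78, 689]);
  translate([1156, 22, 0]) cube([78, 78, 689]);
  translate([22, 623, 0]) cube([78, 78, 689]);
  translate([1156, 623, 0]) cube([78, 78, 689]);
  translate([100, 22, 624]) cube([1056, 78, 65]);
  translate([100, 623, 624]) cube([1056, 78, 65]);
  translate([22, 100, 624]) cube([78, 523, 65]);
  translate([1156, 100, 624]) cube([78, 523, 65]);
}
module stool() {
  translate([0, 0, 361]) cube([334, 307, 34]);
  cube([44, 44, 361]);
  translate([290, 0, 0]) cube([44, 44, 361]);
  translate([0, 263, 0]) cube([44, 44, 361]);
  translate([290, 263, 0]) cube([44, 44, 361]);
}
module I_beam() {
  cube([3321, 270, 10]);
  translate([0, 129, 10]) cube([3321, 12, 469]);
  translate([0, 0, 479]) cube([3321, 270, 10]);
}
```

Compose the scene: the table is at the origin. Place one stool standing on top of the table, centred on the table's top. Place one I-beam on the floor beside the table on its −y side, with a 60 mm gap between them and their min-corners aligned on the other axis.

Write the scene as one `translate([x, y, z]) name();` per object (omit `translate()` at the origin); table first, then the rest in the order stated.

table();
translate([461, 208, 736]) stool();
translate([0, -330, 0]) I_beam();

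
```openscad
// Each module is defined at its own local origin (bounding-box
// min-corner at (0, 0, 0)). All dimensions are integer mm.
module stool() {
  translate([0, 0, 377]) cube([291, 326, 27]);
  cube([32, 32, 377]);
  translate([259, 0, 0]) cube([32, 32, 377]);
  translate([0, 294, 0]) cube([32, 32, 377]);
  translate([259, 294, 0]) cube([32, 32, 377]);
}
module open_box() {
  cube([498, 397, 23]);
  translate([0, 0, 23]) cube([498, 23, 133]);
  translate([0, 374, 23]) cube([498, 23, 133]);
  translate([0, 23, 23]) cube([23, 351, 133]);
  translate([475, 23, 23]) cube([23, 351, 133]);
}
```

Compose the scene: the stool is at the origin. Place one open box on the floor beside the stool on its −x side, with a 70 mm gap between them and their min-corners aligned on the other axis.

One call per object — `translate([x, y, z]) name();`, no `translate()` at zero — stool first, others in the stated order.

stool();
translate([-568, 0, 0]) open_box();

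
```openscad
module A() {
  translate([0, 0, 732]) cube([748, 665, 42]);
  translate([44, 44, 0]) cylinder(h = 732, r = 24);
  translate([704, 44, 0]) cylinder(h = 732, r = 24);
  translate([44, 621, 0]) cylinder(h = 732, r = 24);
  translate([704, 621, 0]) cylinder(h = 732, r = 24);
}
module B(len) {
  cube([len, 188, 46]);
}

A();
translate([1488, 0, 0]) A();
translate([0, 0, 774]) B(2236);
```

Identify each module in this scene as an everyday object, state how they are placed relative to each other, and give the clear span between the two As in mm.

A is a table. B is a beam. A beam spans the tops of two tables. The clear span between the two tables is 740 mm.

Second table starts at x = 1488; first ends at x = 748; clear span = 1488 − 748 = 740 mm.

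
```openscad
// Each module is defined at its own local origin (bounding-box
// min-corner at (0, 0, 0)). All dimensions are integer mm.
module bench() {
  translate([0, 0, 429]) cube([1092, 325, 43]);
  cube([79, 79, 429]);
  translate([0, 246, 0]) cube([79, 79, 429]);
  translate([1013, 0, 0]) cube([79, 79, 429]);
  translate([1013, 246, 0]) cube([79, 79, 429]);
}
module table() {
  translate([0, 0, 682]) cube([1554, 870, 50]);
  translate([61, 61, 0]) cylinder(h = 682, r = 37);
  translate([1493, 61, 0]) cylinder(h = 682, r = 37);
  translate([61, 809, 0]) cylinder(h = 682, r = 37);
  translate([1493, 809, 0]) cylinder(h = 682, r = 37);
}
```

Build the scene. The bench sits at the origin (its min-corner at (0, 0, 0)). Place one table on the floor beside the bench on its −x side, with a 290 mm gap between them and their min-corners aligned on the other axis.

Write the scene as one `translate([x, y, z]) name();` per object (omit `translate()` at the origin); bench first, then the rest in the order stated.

bench();
translate([-1844, 0, 0]) table();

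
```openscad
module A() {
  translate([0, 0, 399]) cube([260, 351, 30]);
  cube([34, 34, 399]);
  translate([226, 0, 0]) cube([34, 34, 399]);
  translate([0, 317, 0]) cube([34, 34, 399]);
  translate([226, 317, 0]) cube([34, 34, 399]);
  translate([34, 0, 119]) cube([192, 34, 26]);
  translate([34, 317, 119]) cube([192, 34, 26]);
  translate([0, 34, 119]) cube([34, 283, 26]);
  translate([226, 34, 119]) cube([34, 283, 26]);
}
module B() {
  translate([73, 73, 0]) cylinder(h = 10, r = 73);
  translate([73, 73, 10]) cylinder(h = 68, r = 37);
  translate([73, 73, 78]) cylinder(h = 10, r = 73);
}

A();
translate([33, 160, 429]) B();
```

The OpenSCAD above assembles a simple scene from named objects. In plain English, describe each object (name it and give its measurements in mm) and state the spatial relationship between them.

A is a four-legged stool. The seat is a 260×351×30 mm slab whose top surface is at z = 429 mm; four square legs, each 34×34 mm in cross-section, run from the floor (z = 0) to the underside of the seat, each flush with a corner of the seat. Four stretchers, 34 mm wide and 26 mm tall, connect adjacent legs with their undersides at z = 119 mm, each running between the inner faces of the legs it joins and aligned with the legs' outer faces on the other axis.

B is a spool: two coaxial disc flanges of radius 73 mm and thickness 10 mm, joined by a core cylinder of radius 37 mm and height 68 mm. The lower flange rests on z = 0 and the three cylinders share a vertical axis.

The spool is on top of the stool.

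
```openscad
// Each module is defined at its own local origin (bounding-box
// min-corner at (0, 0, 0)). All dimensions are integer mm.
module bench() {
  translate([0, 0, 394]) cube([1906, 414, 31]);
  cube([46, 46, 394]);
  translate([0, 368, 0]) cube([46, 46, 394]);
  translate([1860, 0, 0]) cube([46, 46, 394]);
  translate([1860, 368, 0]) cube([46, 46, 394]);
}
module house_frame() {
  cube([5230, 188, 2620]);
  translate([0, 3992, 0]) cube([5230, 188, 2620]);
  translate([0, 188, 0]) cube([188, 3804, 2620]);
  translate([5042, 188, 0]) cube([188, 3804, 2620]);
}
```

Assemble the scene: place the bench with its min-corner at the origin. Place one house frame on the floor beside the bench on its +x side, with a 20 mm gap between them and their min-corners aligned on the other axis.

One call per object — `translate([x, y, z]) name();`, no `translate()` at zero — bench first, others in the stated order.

bench();
translate([1926, 0, 0]) house_frame();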